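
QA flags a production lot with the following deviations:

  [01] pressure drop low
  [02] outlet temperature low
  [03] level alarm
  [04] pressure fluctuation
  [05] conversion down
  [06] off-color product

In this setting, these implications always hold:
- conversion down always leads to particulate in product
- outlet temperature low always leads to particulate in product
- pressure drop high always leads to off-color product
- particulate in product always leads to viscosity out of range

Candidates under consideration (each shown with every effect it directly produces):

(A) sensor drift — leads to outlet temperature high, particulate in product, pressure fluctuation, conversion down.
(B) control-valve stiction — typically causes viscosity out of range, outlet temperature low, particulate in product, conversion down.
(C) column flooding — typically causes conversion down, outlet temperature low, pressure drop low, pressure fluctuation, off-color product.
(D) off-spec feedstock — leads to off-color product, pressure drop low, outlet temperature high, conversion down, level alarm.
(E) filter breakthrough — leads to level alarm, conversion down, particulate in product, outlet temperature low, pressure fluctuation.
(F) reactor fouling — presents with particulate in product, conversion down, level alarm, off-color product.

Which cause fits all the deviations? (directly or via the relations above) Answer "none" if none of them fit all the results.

none

Per-candidate check:
(A) sensor drift — pressure drop low miss; outlet temperature low miss; level alarm miss; pressure fluctuation match; conversion down match; off-color product miss
(B) control-valve stiction — pressure drop low miss; outlet temperature low match; level alarm miss; pressure fluctuation miss; conversion down match; off-color product miss
(C) column flooding — does not account for level alarm
(D) off-spec feedstock — pressure drop low match; outlet temperature low miss; level alarm match; pressure fluctuation miss; conversion down match; off-color product match
(E) filter breakthrough — pressure drop low miss; outlet temperature low match; level alarm match; pressure fluctuation match; conversion down match; off-color product miss
(F) reactor fouling — pressure drop low miss; outlet temperature low miss; level alarm match; pressure fluctuation miss; conversion down match; off-color product match
None of the listed candidates fits everything.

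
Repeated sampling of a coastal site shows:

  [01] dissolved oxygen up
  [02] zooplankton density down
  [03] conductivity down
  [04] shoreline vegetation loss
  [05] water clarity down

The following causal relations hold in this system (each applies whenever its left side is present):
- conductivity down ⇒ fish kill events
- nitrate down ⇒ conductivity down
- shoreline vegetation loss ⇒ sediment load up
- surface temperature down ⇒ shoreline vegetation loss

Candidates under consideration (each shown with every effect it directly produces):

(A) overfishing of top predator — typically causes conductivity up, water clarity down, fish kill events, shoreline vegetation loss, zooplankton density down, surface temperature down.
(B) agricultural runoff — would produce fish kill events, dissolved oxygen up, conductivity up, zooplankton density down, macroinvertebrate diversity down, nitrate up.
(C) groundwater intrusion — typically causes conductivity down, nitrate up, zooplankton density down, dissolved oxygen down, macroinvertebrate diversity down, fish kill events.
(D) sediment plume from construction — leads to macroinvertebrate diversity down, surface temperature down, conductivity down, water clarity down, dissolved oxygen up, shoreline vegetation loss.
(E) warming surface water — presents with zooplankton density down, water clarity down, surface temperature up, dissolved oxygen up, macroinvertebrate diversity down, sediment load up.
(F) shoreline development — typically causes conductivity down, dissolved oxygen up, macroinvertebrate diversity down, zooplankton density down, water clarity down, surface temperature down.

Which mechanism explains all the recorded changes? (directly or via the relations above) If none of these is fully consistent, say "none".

Testing each hypothesis:
(A) overfishing of top predator — dissolved oxygen up miss; zooplankton density down match; conductivity down miss; shoreline vegetation loss match; water clarity down match
(B) agricultural runoff — dissolved oxygen up match; zooplankton density down match; conductivity down miss; shoreline vegetation loss miss; water clarity down miss
(C) groundwater intrusion — fails on dissolved oxygen up, shoreline vegetation loss, water clarity down (predicts dissolved oxygen down, not dissolved oxygen up)
(D) sediment plume from construction — does not account for zooplankton density down
(E) warming surface water — dissolved oxygen up match; zooplankton density down match; conductivity down miss; shoreline vegetation loss miss; water clarity down match
(F) shoreline development — dissolved oxygen up match; zooplankton density down match; conductivity down match; shoreline vegetation loss match (by surface temperature down → shoreline vegetation loss); water clarity down match
(F) alone accounts for all the evidence.

F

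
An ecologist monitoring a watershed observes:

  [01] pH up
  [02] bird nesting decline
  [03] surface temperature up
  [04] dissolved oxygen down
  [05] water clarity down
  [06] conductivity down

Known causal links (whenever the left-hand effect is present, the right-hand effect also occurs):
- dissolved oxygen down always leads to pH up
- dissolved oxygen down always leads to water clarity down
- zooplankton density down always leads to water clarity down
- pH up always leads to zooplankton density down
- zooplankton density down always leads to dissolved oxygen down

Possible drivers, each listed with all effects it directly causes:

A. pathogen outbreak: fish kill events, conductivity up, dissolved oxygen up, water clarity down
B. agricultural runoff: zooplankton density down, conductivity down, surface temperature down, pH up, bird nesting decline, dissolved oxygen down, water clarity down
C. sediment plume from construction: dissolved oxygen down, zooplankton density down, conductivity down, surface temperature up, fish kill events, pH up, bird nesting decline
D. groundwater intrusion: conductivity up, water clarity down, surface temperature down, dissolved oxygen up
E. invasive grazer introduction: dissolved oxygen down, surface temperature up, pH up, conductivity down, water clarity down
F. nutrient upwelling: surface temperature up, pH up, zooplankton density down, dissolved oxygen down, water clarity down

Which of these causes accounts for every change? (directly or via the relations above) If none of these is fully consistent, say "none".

C

Checking each candidate against the observations:
(A) pathogen outbreak — fails on pH up, bird nesting decline, surface temperature up, dissolved oxygen down, conductivity down (predicts dissolved oxygen up, not dissolved oxygen down; predicts conductivity up, not conductivity down)
(B) agricultural runoff — fails on surface temperature up (predicts surface temperature down, not surface temperature up)
(C) sediment plume from construction — accounts for every observation (water clarity down via zooplankton density down → water clarity down)
(D) groundwater intrusion — pH up -; bird nesting decline -; surface temperature up -; dissolved oxygen down -; water clarity down +; conductivity down -
(E) invasive grazer introduction — pH up +; bird nesting decline -; surface temperature up +; dissolved oxygen down +; water clarity down +; conductivity down +
(F) nutrient upwelling — pH up +; bird nesting decline -; surface temperature up +; dissolved oxygen down +; water clarity down +; conductivity down -
(C) alone accounts for all the evidence.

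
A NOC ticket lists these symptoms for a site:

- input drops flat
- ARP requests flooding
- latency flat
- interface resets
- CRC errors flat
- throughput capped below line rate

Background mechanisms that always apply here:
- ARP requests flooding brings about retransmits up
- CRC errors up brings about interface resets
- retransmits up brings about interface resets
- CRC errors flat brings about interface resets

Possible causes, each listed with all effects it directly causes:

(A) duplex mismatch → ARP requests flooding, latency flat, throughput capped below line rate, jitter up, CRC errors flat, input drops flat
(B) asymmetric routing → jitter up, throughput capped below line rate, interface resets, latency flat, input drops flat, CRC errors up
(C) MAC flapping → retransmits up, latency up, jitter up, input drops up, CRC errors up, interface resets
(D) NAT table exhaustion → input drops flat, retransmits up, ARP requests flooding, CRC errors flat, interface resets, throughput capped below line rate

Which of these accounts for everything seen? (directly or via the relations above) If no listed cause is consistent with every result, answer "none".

A

Checking each candidate against the observations:
(A) duplex mismatch — input drops flat ✓; ARP requests flooding ✓; latency flat ✓; interface resets ✓ (by CRC errors flat → interface resets); CRC errors flat ✓; throughput capped below line rate ✓
(B) asymmetric routing — fails on ARP requests flooding, CRC errors flat (predicts CRC errors up, not CRC errors flat)
(C) MAC flapping — input drops flat ✗; ARP requests flooding ✗; latency flat ✗; interface resets ✓; CRC errors flat ✗; throughput capped below line rate ✗
(D) NAT table exhaustion — does not account for latency flat
(A) alone accounts for all the evidence.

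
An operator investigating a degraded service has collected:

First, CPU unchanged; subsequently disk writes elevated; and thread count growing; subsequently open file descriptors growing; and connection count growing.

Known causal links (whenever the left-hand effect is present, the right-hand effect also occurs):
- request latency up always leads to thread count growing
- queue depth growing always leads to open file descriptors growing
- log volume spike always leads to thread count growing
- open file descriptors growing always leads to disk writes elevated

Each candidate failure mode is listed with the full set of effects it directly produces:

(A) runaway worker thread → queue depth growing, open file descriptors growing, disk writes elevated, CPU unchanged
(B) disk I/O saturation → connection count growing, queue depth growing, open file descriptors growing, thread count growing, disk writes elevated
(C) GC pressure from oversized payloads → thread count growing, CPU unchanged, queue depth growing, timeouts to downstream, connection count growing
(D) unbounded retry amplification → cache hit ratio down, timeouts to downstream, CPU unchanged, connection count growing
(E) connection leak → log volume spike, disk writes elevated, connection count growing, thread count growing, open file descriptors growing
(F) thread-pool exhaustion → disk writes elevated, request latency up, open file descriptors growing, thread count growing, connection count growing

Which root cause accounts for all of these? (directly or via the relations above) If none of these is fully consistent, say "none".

Per-candidate check:
(A) runaway worker thread — does not account for thread count growing, connection count growing
(B) disk I/O saturation — CPU unchanged miss; disk writes elevated match; thread count growing match; open file descriptors growing match; connection count growing match
(C) GC pressure from oversized payloads — accounts for every observation (disk writes elevated by queue depth growing → open file descriptors growing → disk writes elevated)
(D) unbounded retry amplification — does not account for disk writes elevated, thread count growing, open file descriptors growing
(E) connection leak — CPU unchanged miss; disk writes elevated match; thread count growing match; open file descriptors growing match; connection count growing match
(F) thread-pool exhaustion — does not account for CPU unchanged
(C) is the only candidate with no mismatches.

C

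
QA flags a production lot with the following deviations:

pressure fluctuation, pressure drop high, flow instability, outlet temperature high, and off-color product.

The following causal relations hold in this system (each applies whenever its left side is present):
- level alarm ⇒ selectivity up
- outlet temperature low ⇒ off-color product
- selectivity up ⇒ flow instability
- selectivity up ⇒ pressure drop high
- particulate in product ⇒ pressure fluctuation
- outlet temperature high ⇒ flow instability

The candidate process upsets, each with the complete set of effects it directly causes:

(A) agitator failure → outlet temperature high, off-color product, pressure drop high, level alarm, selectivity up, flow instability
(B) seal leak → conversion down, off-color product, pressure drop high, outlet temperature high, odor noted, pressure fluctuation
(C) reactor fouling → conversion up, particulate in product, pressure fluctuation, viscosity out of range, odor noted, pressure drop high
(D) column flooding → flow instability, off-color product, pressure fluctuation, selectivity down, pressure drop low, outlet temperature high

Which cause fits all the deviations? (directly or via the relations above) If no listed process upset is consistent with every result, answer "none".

Per-candidate check:
(A) agitator failure — does not account for pressure fluctuation
(B) seal leak — pressure fluctuation match; pressure drop high match; flow instability match (via outlet temperature high → flow instability); outlet temperature high match; off-color product match
(C) reactor fouling — pressure fluctuation match; pressure drop high match; flow instability miss; outlet temperature high miss; off-color product miss
(D) column flooding — pressure fluctuation match; pressure drop high miss; flow instability match; outlet temperature high match; off-color product match
(B) alone accounts for all the evidence.

B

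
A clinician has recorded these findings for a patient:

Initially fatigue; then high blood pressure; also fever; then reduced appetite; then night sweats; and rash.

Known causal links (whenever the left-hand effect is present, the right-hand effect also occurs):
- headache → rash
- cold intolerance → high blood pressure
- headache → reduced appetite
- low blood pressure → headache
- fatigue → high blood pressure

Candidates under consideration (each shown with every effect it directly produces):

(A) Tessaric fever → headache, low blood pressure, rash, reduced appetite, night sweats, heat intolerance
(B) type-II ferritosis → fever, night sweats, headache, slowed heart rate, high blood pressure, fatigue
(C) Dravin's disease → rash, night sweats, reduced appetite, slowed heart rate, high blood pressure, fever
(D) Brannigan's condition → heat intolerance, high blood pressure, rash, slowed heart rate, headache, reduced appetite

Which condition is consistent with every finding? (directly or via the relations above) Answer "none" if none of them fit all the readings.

B

For each candidate, compare predicted effects to what was observed:
(A) Tessaric fever — fails on fatigue, high blood pressure, fever (predicts low blood pressure, not high blood pressure)
(B) type-II ferritosis — accounts for every observation (reduced appetite through headache → reduced appetite)
(C) Dravin's disease — fatigue ✗; high blood pressure ✓; fever ✓; reduced appetite ✓; night sweats ✓; rash ✓
(D) Brannigan's condition — fatigue ✗; high blood pressure ✓; fever ✗; reduced appetite ✓; night sweats ✗; rash ✓
(B) alone accounts for all the evidence.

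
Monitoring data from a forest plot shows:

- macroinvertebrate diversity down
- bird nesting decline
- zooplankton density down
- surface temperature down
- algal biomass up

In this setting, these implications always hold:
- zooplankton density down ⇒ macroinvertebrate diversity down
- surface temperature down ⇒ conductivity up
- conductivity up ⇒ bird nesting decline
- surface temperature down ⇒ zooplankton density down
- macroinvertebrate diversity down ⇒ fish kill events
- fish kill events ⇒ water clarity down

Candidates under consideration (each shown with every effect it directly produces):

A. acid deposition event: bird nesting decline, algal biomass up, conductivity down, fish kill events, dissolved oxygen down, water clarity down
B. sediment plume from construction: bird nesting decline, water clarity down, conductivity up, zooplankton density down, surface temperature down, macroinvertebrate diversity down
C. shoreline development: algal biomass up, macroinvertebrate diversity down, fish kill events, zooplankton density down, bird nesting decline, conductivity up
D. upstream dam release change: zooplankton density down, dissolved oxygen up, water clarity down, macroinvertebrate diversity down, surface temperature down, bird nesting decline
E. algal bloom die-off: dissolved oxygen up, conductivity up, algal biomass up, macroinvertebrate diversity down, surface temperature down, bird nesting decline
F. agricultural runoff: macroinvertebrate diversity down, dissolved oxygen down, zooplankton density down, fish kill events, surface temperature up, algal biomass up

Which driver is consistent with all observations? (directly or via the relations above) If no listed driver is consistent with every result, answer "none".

E

Checking each candidate against the observations:
(A) acid deposition event — macroinvertebrate diversity down -; bird nesting decline +; zooplankton density down -; surface temperature down -; algal biomass up +
(B) sediment plume from construction — does not account for algal biomass up
(C) shoreline development — does not account for surface temperature down
(D) upstream dam release change — does not account for algal biomass up
(E) algal bloom die-off — accounts for every observation (zooplankton density down by surface temperature down → zooplankton density down)
(F) agricultural runoff — fails on bird nesting decline, surface temperature down (predicts surface temperature up, not surface temperature down)
(E) is the only candidate with no mismatches.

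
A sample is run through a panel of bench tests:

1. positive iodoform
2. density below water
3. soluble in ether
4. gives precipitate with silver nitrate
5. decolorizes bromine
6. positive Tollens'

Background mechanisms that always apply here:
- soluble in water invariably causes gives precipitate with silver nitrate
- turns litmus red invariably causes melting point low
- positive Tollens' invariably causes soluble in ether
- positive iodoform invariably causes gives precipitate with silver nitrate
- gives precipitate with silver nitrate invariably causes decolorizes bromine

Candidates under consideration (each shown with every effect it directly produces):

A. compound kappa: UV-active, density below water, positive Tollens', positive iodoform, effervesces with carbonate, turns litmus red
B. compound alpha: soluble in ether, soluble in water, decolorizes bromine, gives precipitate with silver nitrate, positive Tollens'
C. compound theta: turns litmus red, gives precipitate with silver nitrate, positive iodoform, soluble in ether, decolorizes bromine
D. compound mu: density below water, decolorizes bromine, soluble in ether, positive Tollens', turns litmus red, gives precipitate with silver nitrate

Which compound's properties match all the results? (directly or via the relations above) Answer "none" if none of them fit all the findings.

Testing each hypothesis:
(A) compound kappa — accounts for every observation (soluble in ether through positive Tollens' → soluble in ether)
(B) compound alpha — positive iodoform miss; density below water miss; soluble in ether match; gives precipitate with silver nitrate match; decolorizes bromine match; positive Tollens' match
(C) compound theta — does not account for density below water, positive Tollens'
(D) compound mu — does not account for positive iodoform
(A) is the only candidate with no mismatches.

A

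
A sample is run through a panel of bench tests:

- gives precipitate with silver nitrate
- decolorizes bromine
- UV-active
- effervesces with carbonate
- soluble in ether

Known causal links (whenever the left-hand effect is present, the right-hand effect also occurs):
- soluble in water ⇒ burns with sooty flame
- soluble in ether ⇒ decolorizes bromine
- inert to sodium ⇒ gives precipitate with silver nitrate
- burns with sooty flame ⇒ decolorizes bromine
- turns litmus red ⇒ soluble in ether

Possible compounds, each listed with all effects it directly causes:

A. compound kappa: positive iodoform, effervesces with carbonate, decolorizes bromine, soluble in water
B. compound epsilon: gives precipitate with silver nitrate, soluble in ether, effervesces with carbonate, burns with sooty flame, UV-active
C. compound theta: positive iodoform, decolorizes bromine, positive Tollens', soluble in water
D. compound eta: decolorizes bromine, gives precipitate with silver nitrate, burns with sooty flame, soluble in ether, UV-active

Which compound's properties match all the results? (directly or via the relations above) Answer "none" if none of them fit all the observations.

Checking each candidate against the observations:
(A) compound kappa — gives precipitate with silver nitrate ✗; decolorizes bromine ✓; UV-active ✗; effervesces with carbonate ✓; soluble in ether ✗
(B) compound epsilon — accounts for every observation (decolorizes bromine through burns with sooty flame → decolorizes bromine)
(C) compound theta — gives precipitate with silver nitrate ✗; decolorizes bromine ✓; UV-active ✗; effervesces with carbonate ✗; soluble in ether ✗
(D) compound eta — does not account for effervesces with carbonate
Only (B) is consistent with every observation.

B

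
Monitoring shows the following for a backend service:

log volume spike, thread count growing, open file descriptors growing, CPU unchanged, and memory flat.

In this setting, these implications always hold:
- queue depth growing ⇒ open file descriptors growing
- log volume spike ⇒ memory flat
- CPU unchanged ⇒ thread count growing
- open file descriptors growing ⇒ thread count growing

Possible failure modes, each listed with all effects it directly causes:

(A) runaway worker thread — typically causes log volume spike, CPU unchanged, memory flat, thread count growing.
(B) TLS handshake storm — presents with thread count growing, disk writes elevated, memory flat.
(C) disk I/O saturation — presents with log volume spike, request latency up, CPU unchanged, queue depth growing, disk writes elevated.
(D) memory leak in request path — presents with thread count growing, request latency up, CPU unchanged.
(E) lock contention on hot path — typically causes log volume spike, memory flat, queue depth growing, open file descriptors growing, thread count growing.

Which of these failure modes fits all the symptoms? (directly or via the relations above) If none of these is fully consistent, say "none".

For each candidate, compare predicted effects to what was observed:
(A) runaway worker thread — does not account for open file descriptors growing
(B) TLS handshake storm — log volume spike NO; thread count growing yes; open file descriptors growing NO; CPU unchanged NO; memory flat yes
(C) disk I/O saturation — accounts for every observation (thread count growing by CPU unchanged → thread count growing)
(D) memory leak in request path — does not account for log volume spike, open file descriptors growing, memory flat
(E) lock contention on hot path — log volume spike yes; thread count growing yes; open file descriptors growing yes; CPU unchanged NO; memory flat yes
(C) alone accounts for all the evidence.

C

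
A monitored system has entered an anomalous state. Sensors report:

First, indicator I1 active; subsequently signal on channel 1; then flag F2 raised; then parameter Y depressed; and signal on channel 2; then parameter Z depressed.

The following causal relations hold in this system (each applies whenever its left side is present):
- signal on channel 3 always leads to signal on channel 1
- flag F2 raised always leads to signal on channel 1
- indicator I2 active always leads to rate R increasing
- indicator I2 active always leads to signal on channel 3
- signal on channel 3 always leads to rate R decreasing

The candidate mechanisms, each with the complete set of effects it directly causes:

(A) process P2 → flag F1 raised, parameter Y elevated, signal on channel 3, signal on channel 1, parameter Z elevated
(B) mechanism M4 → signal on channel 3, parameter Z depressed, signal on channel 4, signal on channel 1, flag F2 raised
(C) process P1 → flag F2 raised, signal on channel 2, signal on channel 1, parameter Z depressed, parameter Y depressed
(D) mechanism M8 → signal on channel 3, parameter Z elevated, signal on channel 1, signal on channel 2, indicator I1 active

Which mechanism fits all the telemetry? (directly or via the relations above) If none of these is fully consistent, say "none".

Testing each hypothesis:
(A) process P2 — indicator I1 active -; signal on channel 1 +; flag F2 raised -; parameter Y depressed -; signal on channel 2 -; parameter Z depressed -
(B) mechanism M4 — does not account for indicator I1 active, parameter Y depressed, signal on channel 2
(C) process P1 — does not account for indicator I1 active
(D) mechanism M8 — indicator I1 active +; signal on channel 1 +; flag F2 raised -; parameter Y depressed -; signal on channel 2 +; parameter Z depressed -
None of the listed candidates fits everything.

none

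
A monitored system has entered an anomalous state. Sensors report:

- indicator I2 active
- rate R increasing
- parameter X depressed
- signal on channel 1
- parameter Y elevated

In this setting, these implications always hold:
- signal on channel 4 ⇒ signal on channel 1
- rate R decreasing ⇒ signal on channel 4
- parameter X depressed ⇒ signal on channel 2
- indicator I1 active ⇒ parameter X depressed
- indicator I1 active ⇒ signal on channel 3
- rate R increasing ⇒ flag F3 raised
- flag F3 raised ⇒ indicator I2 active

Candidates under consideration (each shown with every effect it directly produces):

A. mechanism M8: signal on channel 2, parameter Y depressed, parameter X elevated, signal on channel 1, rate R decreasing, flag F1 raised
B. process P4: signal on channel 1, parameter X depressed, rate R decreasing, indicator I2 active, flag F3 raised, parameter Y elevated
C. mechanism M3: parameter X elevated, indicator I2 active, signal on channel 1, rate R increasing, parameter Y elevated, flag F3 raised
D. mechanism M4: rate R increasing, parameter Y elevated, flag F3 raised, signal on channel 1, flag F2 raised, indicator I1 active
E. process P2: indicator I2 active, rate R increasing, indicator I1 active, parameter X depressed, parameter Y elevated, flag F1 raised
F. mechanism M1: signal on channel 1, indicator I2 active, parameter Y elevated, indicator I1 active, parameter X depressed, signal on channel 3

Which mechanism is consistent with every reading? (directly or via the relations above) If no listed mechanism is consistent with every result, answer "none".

D

For each candidate, compare predicted effects to what was observed:
(A) mechanism M8 — indicator I2 active miss; rate R increasing miss; parameter X depressed miss; signal on channel 1 match; parameter Y elevated miss
(B) process P4 — indicator I2 active match; rate R increasing miss; parameter X depressed match; signal on channel 1 match; parameter Y elevated match
(C) mechanism M3 — indicator I2 active match; rate R increasing match; parameter X depressed miss; signal on channel 1 match; parameter Y elevated match
(D) mechanism M4 — accounts for every observation (indicator I2 active via flag F3 raised → indicator I2 active)
(E) process P2 — indicator I2 active match; rate R increasing match; parameter X depressed match; signal on channel 1 miss; parameter Y elevated match
(F) mechanism M1 — indicator I2 active match; rate R increasing miss; parameter X depressed match; signal on channel 1 match; parameter Y elevated match
(D) alone accounts for all the evidence.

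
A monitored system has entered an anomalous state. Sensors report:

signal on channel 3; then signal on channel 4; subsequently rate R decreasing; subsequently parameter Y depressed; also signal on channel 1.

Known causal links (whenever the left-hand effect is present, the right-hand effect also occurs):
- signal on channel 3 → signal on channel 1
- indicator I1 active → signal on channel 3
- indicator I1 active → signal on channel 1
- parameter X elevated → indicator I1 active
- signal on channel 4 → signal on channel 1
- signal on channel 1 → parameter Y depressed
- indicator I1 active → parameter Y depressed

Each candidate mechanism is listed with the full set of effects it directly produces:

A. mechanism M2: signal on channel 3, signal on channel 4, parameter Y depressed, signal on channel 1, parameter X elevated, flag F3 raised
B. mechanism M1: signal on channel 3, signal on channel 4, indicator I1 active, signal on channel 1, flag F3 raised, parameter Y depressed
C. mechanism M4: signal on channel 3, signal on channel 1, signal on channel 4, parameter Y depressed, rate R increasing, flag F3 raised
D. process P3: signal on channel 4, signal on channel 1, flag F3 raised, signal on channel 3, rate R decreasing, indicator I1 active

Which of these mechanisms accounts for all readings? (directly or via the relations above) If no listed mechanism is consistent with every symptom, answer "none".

For each candidate, compare predicted effects to what was observed:
(A) mechanism M2 — does not account for rate R decreasing
(B) mechanism M1 — signal on channel 3 ✓; signal on channel 4 ✓; rate R decreasing ✗; parameter Y depressed ✓; signal on channel 1 ✓
(C) mechanism M4 — fails on rate R decreasing (predicts rate R increasing, not rate R decreasing)
(D) process P3 — signal on channel 3 ✓; signal on channel 4 ✓; rate R decreasing ✓; parameter Y depressed ✓ (via signal on channel 1 → parameter Y depressed); signal on channel 1 ✓
Only (D) is consistent with every observation.

D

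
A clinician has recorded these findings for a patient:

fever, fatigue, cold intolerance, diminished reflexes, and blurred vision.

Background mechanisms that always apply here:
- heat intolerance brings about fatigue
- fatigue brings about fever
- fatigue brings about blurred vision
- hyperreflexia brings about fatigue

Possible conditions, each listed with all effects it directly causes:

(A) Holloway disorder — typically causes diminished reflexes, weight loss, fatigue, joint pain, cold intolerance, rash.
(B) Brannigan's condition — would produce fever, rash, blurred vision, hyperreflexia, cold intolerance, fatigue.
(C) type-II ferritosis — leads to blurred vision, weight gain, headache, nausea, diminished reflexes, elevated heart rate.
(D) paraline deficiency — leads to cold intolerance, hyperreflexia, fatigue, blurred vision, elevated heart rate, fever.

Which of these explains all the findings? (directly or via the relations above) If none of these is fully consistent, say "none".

A

Per-candidate check:
(A) Holloway disorder — fever match (by fatigue → fever); fatigue match; cold intolerance match; diminished reflexes match; blurred vision match (by fatigue → blurred vision)
(B) Brannigan's condition — fever match; fatigue match; cold intolerance match; diminished reflexes miss; blurred vision match
(C) type-II ferritosis — does not account for fever, fatigue, cold intolerance
(D) paraline deficiency — fever match; fatigue match; cold intolerance match; diminished reflexes miss; blurred vision match
Only (A) is consistent with every observation.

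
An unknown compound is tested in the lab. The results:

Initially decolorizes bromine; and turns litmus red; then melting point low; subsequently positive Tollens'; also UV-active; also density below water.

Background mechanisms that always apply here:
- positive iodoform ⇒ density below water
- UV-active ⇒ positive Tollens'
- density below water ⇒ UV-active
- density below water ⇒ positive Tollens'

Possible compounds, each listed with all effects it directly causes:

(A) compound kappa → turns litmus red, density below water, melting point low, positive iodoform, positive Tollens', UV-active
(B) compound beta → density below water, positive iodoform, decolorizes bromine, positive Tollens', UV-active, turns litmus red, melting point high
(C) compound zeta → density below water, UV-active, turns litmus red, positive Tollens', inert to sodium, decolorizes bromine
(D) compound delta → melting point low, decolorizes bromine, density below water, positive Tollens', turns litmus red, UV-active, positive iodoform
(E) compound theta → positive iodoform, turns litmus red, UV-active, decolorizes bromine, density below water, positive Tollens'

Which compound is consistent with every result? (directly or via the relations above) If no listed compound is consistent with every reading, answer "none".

Checking each candidate against the observations:
(A) compound kappa — does not account for decolorizes bromine
(B) compound beta — fails on melting point low (predicts melting point high, not melting point low)
(C) compound zeta — decolorizes bromine yes; turns litmus red yes; melting point low NO; positive Tollens' yes; UV-active yes; density below water yes
(D) compound delta — accounts for every observation
(E) compound theta — decolorizes bromine yes; turns litmus red yes; melting point low NO; positive Tollens' yes; UV-active yes; density below water yes
(D) alone accounts for all the evidence.

D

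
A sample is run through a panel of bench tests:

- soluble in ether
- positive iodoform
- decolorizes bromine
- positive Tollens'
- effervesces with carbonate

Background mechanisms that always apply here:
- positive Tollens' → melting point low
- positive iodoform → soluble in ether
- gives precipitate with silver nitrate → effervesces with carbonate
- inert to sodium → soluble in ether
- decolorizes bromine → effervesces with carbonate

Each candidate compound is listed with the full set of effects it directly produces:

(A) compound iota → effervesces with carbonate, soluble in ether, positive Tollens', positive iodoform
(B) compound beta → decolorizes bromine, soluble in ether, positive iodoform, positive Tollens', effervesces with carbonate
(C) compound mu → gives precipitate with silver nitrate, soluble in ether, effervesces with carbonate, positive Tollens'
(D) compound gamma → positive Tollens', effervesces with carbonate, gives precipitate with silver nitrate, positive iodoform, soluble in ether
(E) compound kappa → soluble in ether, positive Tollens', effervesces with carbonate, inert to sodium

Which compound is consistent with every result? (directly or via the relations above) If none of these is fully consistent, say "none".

Testing each hypothesis:
(A) compound iota — soluble in ether ✓; positive iodoform ✓; decolorizes bromine ✗; positive Tollens' ✓; effervesces with carbonate ✓
(B) compound beta — accounts for every observation
(C) compound mu — soluble in ether ✓; positive iodoform ✗; decolorizes bromine ✗; positive Tollens' ✓; effervesces with carbonate ✓
(D) compound gamma — does not account for decolorizes bromine
(E) compound kappa — soluble in ether ✓; positive iodoform ✗; decolorizes bromine ✗; positive Tollens' ✓; effervesces with carbonate ✓
Only (B) is consistent with every observation.

B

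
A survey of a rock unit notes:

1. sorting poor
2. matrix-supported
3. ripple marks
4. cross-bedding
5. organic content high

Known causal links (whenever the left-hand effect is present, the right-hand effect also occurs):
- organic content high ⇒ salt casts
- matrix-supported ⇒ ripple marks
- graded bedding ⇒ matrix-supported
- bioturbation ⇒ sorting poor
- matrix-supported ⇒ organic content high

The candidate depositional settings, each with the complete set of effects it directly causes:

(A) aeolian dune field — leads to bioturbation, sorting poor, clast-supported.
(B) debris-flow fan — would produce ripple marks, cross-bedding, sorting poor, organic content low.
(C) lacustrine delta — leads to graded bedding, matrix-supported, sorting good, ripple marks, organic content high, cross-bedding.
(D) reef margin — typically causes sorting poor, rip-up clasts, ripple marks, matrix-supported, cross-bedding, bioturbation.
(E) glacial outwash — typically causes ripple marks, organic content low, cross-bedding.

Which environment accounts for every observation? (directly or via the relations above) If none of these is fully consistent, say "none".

D

Per-candidate check:
(A) aeolian dune field — fails on matrix-supported, ripple marks, cross-bedding, organic content high (predicts clast-supported, not matrix-supported)
(B) debris-flow fan — sorting poor ✓; matrix-supported ✗; ripple marks ✓; cross-bedding ✓; organic content high ✗
(C) lacustrine delta — fails on sorting poor (predicts sorting good, not sorting poor)
(D) reef margin — accounts for every observation (organic content high by matrix-supported → organic content high)
(E) glacial outwash — sorting poor ✗; matrix-supported ✗; ripple marks ✓; cross-bedding ✓; organic content high ✗
(D) is the only candidate with no mismatches.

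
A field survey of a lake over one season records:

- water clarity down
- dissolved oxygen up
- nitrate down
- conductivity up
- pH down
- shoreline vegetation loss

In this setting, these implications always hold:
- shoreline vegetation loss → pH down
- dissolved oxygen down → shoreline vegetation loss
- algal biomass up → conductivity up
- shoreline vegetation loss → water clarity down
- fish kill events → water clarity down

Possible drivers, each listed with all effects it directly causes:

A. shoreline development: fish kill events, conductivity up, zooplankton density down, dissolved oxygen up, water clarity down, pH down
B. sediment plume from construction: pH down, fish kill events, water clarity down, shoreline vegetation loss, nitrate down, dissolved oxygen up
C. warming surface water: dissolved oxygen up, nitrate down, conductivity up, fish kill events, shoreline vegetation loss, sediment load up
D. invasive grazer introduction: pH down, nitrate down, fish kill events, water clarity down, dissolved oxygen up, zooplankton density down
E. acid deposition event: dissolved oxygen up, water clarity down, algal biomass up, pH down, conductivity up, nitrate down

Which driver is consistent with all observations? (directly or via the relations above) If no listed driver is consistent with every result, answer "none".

Testing each hypothesis:
(A) shoreline development — water clarity down +; dissolved oxygen up +; nitrate down -; conductivity up +; pH down +; shoreline vegetation loss -
(B) sediment plume from construction — does not account for conductivity up
(C) warming surface water — accounts for every observation (water clarity down by shoreline vegetation loss → water clarity down)
(D) invasive grazer introduction — water clarity down +; dissolved oxygen up +; nitrate down +; conductivity up -; pH down +; shoreline vegetation loss -
(E) acid deposition event — water clarity down +; dissolved oxygen up +; nitrate down +; conductivity up +; pH down +; shoreline vegetation loss -
(C) is the only candidate with no mismatches.

C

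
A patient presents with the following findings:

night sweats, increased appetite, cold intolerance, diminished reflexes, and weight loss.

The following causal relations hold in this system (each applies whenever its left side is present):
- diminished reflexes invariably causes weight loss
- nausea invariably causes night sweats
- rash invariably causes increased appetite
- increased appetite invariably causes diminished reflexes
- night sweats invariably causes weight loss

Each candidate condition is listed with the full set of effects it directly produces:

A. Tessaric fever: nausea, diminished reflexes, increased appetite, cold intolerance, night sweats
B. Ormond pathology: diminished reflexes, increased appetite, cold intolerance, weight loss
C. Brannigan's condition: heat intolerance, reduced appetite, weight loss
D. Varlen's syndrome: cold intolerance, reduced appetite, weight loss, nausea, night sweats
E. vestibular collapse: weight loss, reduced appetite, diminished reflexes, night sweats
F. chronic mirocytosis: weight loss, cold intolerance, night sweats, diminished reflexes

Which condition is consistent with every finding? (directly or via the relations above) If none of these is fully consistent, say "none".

Checking each candidate against the observations:
(A) Tessaric fever — night sweats +; increased appetite +; cold intolerance +; diminished reflexes +; weight loss + (by diminished reflexes → weight loss)
(B) Ormond pathology — does not account for night sweats
(C) Brannigan's condition — night sweats -; increased appetite -; cold intolerance -; diminished reflexes -; weight loss +
(D) Varlen's syndrome — fails on increased appetite, diminished reflexes (predicts reduced appetite, not increased appetite)
(E) vestibular collapse — fails on increased appetite, cold intolerance (predicts reduced appetite, not increased appetite)
(F) chronic mirocytosis — does not account for increased appetite
(A) alone accounts for all the evidence.

A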